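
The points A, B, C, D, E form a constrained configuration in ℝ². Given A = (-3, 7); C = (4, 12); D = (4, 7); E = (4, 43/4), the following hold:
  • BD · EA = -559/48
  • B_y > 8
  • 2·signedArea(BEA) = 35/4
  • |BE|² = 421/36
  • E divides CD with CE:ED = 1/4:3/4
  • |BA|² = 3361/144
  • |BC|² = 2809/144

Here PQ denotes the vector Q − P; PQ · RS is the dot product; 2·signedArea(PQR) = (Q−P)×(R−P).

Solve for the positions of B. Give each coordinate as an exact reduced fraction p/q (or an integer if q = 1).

1. B_x = 5/3  [2·signedArea(BEA) = 35/4 ∩ BD · EA = -559/48]
2. B_y = 33/4  [2·signedArea(BEA) = 35/4 ∩ BD · EA = -559/48]
   → B = (5/3, 33/4)

B = (5/3, 33/4)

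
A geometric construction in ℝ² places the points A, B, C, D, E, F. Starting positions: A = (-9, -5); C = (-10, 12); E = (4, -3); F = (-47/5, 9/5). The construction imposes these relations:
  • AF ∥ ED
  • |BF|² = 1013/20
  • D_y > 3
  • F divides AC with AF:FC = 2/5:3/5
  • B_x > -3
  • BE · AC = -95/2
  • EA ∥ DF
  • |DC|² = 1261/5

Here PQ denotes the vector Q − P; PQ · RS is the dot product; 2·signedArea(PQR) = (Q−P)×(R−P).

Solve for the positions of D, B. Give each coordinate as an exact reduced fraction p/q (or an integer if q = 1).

B = (-27/10, -3/5)
D = (18/5, 19/5)

1. D_x = 18/5  [EA ∥ DF ∩ AF ∥ ED]
2. D_y = 19/5  [EA ∥ DF ∩ AF ∥ ED]
   → D = (18/5, 19/5)
3. B_x = -27/10  [line 1·x + -17·y + -15/2 = 0 ∩ |BF|² = 1013/20]
4. B_y = -3/5  [line 1·x + -17·y + -15/2 = 0 ∩ |BF|² = 1013/20]
   → B = (-27/10, -3/5)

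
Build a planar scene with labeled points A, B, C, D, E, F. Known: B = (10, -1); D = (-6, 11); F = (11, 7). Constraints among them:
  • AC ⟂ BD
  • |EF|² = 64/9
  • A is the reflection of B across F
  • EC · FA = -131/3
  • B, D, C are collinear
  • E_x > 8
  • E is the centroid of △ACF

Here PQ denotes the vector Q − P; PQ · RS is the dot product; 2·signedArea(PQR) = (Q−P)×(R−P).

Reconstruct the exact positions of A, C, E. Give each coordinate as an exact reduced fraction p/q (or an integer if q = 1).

1. A_x = 12  [A is the reflection of B across F]
2. A_y = 15  [A is the reflection of B across F]
   → A = (12, 15)
3. C_x = 18/5  [B, D, C are collinear ∩ AC ⟂ BD]
4. C_y = 19/5  [B, D, C are collinear ∩ AC ⟂ BD]
   → C = (18/5, 19/5)
5. E_x = 133/15  [E is the centroid of △ACF]
6. E_y = 43/5  [E is the centroid of △ACF]
   → E = (133/15, 43/5)

A = (12, 15)
C = (18/5, 19/5)
E = (133/15, 43/5)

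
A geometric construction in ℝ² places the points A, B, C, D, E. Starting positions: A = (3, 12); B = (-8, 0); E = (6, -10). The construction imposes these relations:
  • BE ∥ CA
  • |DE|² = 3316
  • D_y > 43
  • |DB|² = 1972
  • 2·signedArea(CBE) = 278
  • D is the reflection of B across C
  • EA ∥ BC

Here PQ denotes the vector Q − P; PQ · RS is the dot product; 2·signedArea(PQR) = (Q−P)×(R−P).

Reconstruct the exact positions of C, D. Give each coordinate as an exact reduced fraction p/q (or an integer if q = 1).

C = (-11, 22)
D = (-14, 44)

1. C_x = -11  [BE ∥ CA ∩ EA ∥ BC]
2. C_y = 22  [BE ∥ CA ∩ EA ∥ BC]
   → C = (-11, 22)
3. D_x = -14  [D is the reflection of B across C]
4. D_y = 44  [D is the reflection of B across C]
   → D = (-14, 44)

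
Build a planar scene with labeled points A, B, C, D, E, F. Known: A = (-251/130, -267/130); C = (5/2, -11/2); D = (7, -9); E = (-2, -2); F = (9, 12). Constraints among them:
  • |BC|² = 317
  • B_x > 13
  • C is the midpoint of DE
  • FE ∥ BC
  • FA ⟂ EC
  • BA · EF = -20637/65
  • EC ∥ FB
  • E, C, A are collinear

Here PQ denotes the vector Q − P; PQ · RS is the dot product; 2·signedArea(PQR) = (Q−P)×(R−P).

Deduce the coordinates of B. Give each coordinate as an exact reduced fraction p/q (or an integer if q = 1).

B = (27/2, 17/2)

1. B_x = 27/2  [FE ∥ BC ∩ EC ∥ FB]
2. B_y = 17/2  [FE ∥ BC ∩ EC ∥ FB]
   → B = (27/2, 17/2)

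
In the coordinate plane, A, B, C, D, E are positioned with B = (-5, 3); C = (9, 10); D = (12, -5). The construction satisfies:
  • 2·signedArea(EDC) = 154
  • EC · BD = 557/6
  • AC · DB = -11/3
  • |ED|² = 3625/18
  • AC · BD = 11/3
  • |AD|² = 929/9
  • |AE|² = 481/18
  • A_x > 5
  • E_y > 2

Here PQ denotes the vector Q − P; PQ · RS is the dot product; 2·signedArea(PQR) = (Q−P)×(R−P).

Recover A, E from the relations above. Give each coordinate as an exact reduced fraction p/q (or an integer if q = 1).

A = (16/3, 8/3)
E = (1/6, 17/6)

1. A_x = 16/3  [line -17·x + 8·y + 208/3 = 0 ∩ |AD|² = 929/9]
2. A_y = 8/3  [line -17·x + 8·y + 208/3 = 0 ∩ |AD|² = 929/9]
   → A = (16/3, 8/3)
3. E_x = 1/6  [2·signedArea(EDC) = 154 ∩ EC · BD = 557/6]
4. E_y = 17/6  [2·signedArea(EDC) = 154 ∩ EC · BD = 557/6]
   → E = (1/6, 17/6)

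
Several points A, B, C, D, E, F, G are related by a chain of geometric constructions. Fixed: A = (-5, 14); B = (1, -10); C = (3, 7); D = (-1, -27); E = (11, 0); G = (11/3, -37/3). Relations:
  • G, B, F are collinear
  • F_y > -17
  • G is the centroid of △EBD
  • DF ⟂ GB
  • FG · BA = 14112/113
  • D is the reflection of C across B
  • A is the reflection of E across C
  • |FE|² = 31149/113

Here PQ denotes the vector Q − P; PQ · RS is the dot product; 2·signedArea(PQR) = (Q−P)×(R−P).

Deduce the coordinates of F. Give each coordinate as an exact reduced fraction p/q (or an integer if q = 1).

1. F_x = 937/113  [G, B, F are collinear ∩ DF ⟂ GB]
2. F_y = -1851/113  [G, B, F are collinear ∩ DF ⟂ GB]
   → F = (937/113, -1851/113)

F = (937/113, -1851/113)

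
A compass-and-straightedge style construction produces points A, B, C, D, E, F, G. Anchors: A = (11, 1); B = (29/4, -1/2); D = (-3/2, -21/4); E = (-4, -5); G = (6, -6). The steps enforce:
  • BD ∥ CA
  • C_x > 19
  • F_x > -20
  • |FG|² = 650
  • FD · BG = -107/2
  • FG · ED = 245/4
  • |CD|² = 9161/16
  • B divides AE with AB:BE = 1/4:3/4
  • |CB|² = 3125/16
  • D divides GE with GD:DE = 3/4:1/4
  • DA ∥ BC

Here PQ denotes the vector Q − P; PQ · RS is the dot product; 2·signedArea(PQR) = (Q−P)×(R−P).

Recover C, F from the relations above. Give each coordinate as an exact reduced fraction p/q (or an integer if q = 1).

1. C_x = 79/4  [BD ∥ CA ∩ DA ∥ BC]
2. C_y = 23/4  [BD ∥ CA ∩ DA ∥ BC]
   → C = (79/4, 23/4)
3. F_x = -19  [FG · ED = 245/4 ∩ FD · BG = -107/2]
4. F_y = -11  [FG · ED = 245/4 ∩ FD · BG = -107/2]
   → F = (-19, -11)

C = (79/4, 23/4)
F = (-19, -11)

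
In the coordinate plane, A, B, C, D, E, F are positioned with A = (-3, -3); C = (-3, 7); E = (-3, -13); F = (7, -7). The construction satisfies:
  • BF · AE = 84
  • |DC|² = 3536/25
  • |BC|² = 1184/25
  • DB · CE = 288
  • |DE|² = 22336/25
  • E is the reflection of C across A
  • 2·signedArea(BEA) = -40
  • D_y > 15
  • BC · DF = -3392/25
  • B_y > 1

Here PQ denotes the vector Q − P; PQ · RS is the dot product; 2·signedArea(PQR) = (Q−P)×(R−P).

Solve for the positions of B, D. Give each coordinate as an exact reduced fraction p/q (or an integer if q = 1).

B = (1, 7/5)
D = (5, 79/5)

1. B_x = 1  [2·signedArea(BEA) = -40 ∩ BF · AE = 84]
2. B_y = 7/5  [2·signedArea(BEA) = -40 ∩ BF · AE = 84]
   → B = (1, 7/5)
3. D_x = 5  [BC · DF = -3392/25 ∩ DB · CE = 288]
4. D_y = 79/5  [BC · DF = -3392/25 ∩ DB · CE = 288]
   → D = (5, 79/5)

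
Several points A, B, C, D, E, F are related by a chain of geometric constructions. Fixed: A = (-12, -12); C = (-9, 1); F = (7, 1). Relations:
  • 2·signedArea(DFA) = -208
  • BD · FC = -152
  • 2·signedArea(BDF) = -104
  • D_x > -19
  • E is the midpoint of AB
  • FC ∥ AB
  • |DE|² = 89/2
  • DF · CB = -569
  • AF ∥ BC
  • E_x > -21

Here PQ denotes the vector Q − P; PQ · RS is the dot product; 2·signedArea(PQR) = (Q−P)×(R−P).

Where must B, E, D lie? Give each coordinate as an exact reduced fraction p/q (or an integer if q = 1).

1. B_x = -28  [AF ∥ BC ∩ FC ∥ AB]
2. B_y = -12  [AF ∥ BC ∩ FC ∥ AB]
   → B = (-28, -12)
3. E_x = -20  [E is the midpoint of AB]
4. E_y = -12  [E is the midpoint of AB]
   → E = (-20, -12)
5. D_x = -37/2  [2·signedArea(DFA) = -208 ∩ BD · FC = -152]
6. D_y = -11/2  [2·signedArea(DFA) = -208 ∩ BD · FC = -152]
   → D = (-37/2, -11/2)

B = (-28, -12)
D = (-37/2, -11/2)
E = (-20, -12)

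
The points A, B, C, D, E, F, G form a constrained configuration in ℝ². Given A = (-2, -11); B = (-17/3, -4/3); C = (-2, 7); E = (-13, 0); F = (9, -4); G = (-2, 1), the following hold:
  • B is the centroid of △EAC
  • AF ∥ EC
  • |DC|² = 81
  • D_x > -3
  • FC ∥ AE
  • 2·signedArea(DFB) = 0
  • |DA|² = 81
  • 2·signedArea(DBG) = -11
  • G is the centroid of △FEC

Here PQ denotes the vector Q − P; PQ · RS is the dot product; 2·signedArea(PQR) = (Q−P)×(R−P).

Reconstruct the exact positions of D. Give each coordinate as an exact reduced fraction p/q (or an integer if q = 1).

1. D_x = -2  [2·signedArea(DFB) = 0 ∩ 2·signedArea(DBG) = -11]
2. D_y = -2  [2·signedArea(DFB) = 0 ∩ 2·signedArea(DBG) = -11]
   → D = (-2, -2)

D = (-2, -2)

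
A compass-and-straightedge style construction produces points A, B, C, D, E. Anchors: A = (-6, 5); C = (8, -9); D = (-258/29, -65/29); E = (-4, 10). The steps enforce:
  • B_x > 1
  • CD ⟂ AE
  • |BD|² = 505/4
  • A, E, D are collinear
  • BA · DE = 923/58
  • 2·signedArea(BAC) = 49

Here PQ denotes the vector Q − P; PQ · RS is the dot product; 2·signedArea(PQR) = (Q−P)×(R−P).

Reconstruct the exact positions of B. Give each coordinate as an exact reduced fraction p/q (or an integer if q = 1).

1. B_x = 2  [BA · DE = 923/58 ∩ 2·signedArea(BAC) = 49]
2. B_y = 1/2  [BA · DE = 923/58 ∩ 2·signedArea(BAC) = 49]
   → B = (2, 1/2)

B = (2, 1/2)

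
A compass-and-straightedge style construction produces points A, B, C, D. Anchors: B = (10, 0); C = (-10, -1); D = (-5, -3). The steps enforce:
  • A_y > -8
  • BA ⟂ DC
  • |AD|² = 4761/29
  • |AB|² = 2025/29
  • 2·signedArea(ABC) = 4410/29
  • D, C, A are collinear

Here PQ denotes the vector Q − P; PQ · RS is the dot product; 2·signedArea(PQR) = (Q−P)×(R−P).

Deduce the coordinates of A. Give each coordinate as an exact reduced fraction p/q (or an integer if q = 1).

1. A_x = 200/29  [D, C, A are collinear ∩ BA ⟂ DC]
2. A_y = -225/29  [D, C, A are collinear ∩ BA ⟂ DC]
   → A = (200/29, -225/29)

A = (200/29, -225/29)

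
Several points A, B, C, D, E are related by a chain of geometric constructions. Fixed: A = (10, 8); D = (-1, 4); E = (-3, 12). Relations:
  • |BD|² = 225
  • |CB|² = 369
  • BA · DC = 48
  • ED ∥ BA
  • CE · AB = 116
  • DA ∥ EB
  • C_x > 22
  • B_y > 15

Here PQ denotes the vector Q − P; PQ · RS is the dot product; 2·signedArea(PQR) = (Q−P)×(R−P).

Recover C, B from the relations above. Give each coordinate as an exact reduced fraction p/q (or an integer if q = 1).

B = (8, 16)
C = (23, 4)

1. B_x = 8  [ED ∥ BA ∩ DA ∥ EB]
2. B_y = 16  [ED ∥ BA ∩ DA ∥ EB]
   → B = (8, 16)
3. C_x = 23  [line 2·x + -8·y + -14 = 0 ∩ |CB|² = 369]
4. C_y = 4  [line 2·x + -8·y + -14 = 0 ∩ |CB|² = 369]
   → C = (23, 4)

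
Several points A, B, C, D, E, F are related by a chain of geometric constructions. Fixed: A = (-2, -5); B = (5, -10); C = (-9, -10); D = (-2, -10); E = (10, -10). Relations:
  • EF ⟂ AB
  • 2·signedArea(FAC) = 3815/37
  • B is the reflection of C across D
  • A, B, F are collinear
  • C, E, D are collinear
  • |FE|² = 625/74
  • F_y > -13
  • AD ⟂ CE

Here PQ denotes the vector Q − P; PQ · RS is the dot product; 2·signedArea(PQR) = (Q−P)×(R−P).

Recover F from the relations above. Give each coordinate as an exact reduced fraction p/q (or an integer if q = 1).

F = (615/74, -915/74)

1. F_x = 615/74  [A, B, F are collinear ∩ EF ⟂ AB]
2. F_y = -915/74  [A, B, F are collinear ∩ EF ⟂ AB]
   → F = (615/74, -915/74)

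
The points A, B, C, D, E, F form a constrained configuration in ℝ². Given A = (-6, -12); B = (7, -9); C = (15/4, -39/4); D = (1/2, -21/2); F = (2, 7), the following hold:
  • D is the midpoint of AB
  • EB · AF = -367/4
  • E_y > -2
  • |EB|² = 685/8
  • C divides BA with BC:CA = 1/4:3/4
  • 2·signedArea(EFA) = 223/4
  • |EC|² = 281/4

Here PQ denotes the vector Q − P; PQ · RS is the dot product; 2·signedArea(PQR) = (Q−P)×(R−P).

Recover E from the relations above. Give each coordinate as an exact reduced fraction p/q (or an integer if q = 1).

1. E_x = 5/4  [2·signedArea(EFA) = 223/4 ∩ EB · AF = -367/4]
2. E_y = -7/4  [2·signedArea(EFA) = 223/4 ∩ EB · AF = -367/4]
   → E = (5/4, -7/4)

E = (5/4, -7/4)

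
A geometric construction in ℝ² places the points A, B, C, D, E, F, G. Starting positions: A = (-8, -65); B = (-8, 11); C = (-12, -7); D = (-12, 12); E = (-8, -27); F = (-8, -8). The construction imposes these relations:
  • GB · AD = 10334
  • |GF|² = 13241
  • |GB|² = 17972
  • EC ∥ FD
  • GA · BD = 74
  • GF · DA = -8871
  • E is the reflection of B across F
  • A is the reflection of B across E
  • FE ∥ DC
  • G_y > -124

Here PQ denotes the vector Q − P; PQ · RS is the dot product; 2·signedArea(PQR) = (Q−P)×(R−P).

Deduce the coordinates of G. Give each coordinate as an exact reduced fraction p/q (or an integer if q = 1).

G = (-4, -123)

1. G_x = -4  [GA · BD = 74 ∩ GF · DA = -8871]
2. G_y = -123  [GA · BD = 74 ∩ GF · DA = -8871]
   → G = (-4, -123)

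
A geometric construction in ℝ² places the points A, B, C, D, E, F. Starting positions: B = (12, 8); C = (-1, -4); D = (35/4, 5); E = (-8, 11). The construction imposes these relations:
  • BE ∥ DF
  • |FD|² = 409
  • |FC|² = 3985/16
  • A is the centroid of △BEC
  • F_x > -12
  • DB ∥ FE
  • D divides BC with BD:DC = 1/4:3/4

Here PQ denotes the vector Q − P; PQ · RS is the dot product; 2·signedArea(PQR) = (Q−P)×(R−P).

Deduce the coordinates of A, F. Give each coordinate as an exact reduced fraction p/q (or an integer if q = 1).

1. A_x = 1  [A is the centroid of △BEC]
2. A_y = 5  [A is the centroid of △BEC]
   → A = (1, 5)
3. F_x = -45/4  [DB ∥ FE ∩ BE ∥ DF]
4. F_y = 8  [DB ∥ FE ∩ BE ∥ DF]
   → F = (-45/4, 8)

A = (1, 5)
F = (-45/4, 8)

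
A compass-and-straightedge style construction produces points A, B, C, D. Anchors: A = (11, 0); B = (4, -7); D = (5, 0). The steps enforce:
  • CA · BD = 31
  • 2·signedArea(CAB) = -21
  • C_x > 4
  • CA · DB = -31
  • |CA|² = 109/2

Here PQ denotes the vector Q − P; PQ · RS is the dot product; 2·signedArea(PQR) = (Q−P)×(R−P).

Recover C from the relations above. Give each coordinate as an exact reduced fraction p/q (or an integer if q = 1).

C = (9/2, -7/2)

1. C_x = 9/2  [2·signedArea(CAB) = -21 ∩ CA · DB = -31]
2. C_y = -7/2  [2·signedArea(CAB) = -21 ∩ CA · DB = -31]
   → C = (9/2, -7/2)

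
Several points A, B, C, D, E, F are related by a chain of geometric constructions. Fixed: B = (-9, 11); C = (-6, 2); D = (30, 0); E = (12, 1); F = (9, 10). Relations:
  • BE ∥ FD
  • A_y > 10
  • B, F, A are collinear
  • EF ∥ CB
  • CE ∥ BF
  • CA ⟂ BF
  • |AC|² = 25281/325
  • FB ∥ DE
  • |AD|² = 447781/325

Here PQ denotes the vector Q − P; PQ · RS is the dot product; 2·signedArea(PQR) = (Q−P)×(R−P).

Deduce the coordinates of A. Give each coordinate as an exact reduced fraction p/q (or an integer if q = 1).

A = (-1791/325, 3512/325)

1. A_x = -1791/325  [B, F, A are collinear ∩ CA ⟂ BF]
2. A_y = 3512/325  [B, F, A are collinear ∩ CA ⟂ BF]
   → A = (-1791/325, 3512/325)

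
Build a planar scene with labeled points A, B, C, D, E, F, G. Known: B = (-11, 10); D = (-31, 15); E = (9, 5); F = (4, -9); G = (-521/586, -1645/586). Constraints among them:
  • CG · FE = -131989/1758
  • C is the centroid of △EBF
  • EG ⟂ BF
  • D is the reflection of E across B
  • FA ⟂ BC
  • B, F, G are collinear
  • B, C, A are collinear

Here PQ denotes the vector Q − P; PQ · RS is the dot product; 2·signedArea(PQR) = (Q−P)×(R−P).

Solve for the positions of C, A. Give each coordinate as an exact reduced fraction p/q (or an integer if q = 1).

A = (14524/1801, -5534/1801)
C = (2/3, 2)

1. C_x = 2/3  [C is the centroid of △EBF]
2. C_y = 2  [C is the centroid of △EBF]
   → C = (2/3, 2)
3. A_x = 14524/1801  [B, C, A are collinear ∩ FA ⟂ BC]
4. A_y = -5534/1801  [B, C, A are collinear ∩ FA ⟂ BC]
   → A = (14524/1801, -5534/1801)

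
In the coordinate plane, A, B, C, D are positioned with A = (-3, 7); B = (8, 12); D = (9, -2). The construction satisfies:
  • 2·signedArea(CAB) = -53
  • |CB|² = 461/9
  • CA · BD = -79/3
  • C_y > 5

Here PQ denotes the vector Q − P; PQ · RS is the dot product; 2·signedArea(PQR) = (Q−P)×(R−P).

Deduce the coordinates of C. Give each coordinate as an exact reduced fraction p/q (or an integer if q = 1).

1. C_x = 14/3  [CA · BD = -79/3 ∩ 2·signedArea(CAB) = -53]
2. C_y = 17/3  [CA · BD = -79/3 ∩ 2·signedArea(CAB) = -53]
   → C = (14/3, 17/3)

C = (14/3, 17/3)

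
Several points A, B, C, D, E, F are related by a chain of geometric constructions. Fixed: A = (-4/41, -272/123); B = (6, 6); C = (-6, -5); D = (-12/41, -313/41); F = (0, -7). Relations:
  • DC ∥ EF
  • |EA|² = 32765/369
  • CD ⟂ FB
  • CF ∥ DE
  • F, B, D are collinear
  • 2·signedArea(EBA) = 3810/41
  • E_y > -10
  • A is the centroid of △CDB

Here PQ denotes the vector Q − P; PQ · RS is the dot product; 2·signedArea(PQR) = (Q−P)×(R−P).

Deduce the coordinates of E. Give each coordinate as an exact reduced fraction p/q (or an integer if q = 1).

E = (234/41, -395/41)

1. E_x = 234/41  [DC ∥ EF ∩ CF ∥ DE]
2. E_y = -395/41  [DC ∥ EF ∩ CF ∥ DE]
   → E = (234/41, -395/41)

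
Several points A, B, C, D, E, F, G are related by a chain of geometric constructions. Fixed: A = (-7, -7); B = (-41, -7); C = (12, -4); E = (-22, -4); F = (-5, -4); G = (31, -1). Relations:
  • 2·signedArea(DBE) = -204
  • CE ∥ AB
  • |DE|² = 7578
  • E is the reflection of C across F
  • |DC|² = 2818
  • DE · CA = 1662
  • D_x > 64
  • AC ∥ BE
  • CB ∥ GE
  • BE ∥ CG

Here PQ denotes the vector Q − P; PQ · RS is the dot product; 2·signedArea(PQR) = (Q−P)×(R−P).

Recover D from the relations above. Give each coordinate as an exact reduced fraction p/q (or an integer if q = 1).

1. D_x = 65  [DE · CA = 1662 ∩ 2·signedArea(DBE) = -204]
2. D_y = -1  [DE · CA = 1662 ∩ 2·signedArea(DBE) = -204]
   → D = (65, -1)

D = (65, -1)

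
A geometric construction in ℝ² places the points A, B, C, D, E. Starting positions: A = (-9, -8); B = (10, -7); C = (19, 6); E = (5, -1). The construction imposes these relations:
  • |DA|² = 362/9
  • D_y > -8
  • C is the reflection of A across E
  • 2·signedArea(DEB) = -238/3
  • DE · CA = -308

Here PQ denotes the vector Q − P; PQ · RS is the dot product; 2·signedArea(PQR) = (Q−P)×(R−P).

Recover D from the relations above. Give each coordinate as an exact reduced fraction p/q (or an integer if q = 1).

D = (-8/3, -23/3)

1. D_x = -8/3  [DE · CA = -308 ∩ 2·signedArea(DEB) = -238/3]
2. D_y = -23/3  [DE · CA = -308 ∩ 2·signedArea(DEB) = -238/3]
   → D = (-8/3, -23/3)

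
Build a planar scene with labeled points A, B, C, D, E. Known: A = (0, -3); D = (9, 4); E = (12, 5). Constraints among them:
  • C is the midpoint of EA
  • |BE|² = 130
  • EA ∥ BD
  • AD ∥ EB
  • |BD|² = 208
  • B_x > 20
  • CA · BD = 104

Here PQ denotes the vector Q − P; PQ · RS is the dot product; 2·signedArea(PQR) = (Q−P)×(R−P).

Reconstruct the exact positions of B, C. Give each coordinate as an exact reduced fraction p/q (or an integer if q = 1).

1. B_x = 21  [EA ∥ BD ∩ AD ∥ EB]
2. B_y = 12  [EA ∥ BD ∩ AD ∥ EB]
   → B = (21, 12)
3. C_x = 6  [C is the midpoint of EA]
4. C_y = 1  [C is the midpoint of EA]
   → C = (6, 1)

B = (21, 12)
C = (6, 1)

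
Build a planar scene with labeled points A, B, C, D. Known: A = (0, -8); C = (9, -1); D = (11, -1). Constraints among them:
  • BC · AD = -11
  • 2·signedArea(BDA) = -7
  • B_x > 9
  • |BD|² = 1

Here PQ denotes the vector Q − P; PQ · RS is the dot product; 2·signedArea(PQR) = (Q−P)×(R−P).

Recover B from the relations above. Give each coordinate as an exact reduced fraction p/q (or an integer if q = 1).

1. B_x = 10  [BC · AD = -11 ∩ 2·signedArea(BDA) = -7]
2. B_y = -1  [BC · AD = -11 ∩ 2·signedArea(BDA) = -7]
   → B = (10, -1)

B = (10, -1)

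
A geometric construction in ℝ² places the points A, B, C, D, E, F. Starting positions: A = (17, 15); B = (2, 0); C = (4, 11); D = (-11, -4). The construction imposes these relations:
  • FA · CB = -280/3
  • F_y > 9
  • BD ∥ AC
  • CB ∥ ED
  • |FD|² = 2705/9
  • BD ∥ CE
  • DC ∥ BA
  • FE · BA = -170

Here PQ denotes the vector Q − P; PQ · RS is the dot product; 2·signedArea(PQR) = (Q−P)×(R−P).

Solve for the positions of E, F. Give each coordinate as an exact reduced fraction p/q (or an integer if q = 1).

E = (-9, 7)
F = (-1/3, 29/3)

1. E_x = -9  [CB ∥ ED ∩ BD ∥ CE]
2. E_y = 7  [CB ∥ ED ∩ BD ∥ CE]
   → E = (-9, 7)
3. F_x = -1/3  [FA · CB = -280/3 ∩ FE · BA = -170]
4. F_y = 29/3  [FA · CB = -280/3 ∩ FE · BA = -170]
   → F = (-1/3, 29/3)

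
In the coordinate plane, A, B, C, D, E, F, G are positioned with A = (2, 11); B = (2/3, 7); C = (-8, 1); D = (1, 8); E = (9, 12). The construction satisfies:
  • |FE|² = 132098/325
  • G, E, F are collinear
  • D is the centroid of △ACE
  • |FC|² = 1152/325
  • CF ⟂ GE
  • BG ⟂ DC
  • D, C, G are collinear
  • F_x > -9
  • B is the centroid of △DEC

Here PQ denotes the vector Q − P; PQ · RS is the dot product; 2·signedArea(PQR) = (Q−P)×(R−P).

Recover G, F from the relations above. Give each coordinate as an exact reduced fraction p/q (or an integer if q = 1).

1. G_x = 4/13  [D, C, G are collinear ∩ BG ⟂ DC]
2. G_y = 97/13  [D, C, G are collinear ∩ BG ⟂ DC]
   → G = (4/13, 97/13)
3. F_x = -14416/1625  [G, E, F are collinear ∩ CF ⟂ GE]
4. F_y = 4337/1625  [G, E, F are collinear ∩ CF ⟂ GE]
   → F = (-14416/1625, 4337/1625)

F = (-14416/1625, 4337/1625)
G = (4/13, 97/13)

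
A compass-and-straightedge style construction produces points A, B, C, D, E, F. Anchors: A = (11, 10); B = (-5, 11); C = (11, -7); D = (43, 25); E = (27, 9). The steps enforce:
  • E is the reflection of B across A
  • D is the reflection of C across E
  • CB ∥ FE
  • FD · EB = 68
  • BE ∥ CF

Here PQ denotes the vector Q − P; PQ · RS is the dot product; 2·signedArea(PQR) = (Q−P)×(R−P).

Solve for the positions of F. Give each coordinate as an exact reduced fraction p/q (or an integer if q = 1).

F = (43, -9)

1. F_x = 43  [CB ∥ FE ∩ BE ∥ CF]
2. F_y = -9  [CB ∥ FE ∩ BE ∥ CF]
   → F = (43, -9)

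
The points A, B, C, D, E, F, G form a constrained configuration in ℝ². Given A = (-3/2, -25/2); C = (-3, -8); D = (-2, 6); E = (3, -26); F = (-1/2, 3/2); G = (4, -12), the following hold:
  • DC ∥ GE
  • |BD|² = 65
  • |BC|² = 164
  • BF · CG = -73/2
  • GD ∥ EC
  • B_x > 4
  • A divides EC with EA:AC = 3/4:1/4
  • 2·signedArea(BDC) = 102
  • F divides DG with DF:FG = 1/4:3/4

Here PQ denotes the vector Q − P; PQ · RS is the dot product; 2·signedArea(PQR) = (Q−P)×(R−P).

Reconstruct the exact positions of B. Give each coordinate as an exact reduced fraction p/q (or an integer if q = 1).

B = (5, 2)

1. B_x = 5  [BF · CG = -73/2 ∩ 2·signedArea(BDC) = 102]
2. B_y = 2  [BF · CG = -73/2 ∩ 2·signedArea(BDC) = 102]
   → B = (5, 2)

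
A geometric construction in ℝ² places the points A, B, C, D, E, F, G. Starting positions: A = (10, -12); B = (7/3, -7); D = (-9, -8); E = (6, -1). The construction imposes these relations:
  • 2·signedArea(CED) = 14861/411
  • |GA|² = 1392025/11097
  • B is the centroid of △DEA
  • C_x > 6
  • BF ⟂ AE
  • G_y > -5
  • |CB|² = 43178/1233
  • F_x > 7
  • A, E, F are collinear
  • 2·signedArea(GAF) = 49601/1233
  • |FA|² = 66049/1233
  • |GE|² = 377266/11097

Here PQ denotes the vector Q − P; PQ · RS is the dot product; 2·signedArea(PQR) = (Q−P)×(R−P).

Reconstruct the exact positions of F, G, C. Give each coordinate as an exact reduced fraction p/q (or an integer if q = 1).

1. F_x = 3082/411  [A, E, F are collinear ∩ BF ⟂ AE]
2. F_y = -2105/411  [A, E, F are collinear ∩ BF ⟂ AE]
   → F = (3082/411, -2105/411)
3. G_x = 1849/1233  [line -2827/411·x + -1028/411·y + -1799/1233 = 0 ∩ |GA|² = 1392025/11097]
4. G_y = -5804/1233  [line -2827/411·x + -1028/411·y + -1799/1233 = 0 ∩ |GA|² = 1392025/11097]
   → G = (1849/1233, -5804/1233)
5. C_x = 2774/411  [line 7·x + -15·y + -38288/411 = 0 ∩ |CB|² = 43178/1233]
6. C_y = -1258/411  [line 7·x + -15·y + -38288/411 = 0 ∩ |CB|² = 43178/1233]
   → C = (2774/411, -1258/411)

C = (2774/411, -1258/411)
F = (3082/411, -2105/411)
G = (1849/1233, -5804/1233)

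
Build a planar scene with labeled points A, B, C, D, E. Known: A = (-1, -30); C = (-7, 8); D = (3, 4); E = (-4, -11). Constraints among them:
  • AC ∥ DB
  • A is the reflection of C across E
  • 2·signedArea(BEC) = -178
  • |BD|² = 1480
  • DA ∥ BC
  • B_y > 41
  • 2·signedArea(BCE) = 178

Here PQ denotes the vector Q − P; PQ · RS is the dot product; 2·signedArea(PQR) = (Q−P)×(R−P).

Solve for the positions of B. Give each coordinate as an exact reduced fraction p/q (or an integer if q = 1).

B = (-3, 42)

1. B_x = -3  [DA ∥ BC ∩ AC ∥ DB]
2. B_y = 42  [DA ∥ BC ∩ AC ∥ DB]
   → B = (-3, 42)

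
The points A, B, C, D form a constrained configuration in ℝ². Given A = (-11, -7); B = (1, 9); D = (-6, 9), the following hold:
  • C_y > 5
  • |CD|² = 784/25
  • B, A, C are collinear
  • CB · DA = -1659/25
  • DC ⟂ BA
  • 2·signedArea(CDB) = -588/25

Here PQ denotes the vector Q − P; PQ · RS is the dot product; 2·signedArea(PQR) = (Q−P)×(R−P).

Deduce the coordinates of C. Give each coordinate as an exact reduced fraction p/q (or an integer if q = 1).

1. C_x = -38/25  [B, A, C are collinear ∩ DC ⟂ BA]
2. C_y = 141/25  [B, A, C are collinear ∩ DC ⟂ BA]
   → C = (-38/25, 141/25)

C = (-38/25, 141/25)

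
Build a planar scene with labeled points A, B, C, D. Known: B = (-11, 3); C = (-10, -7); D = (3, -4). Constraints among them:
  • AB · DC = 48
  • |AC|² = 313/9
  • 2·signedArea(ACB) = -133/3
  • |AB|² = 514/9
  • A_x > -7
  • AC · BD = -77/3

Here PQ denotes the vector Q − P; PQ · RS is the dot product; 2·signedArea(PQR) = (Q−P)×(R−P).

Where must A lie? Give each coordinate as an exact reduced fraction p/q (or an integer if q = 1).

A = (-6, -8/3)

1. A_x = -6  [2·signedArea(ACB) = -133/3 ∩ AB · DC = 48]
2. A_y = -8/3  [2·signedArea(ACB) = -133/3 ∩ AB · DC = 48]
   → A = (-6, -8/3)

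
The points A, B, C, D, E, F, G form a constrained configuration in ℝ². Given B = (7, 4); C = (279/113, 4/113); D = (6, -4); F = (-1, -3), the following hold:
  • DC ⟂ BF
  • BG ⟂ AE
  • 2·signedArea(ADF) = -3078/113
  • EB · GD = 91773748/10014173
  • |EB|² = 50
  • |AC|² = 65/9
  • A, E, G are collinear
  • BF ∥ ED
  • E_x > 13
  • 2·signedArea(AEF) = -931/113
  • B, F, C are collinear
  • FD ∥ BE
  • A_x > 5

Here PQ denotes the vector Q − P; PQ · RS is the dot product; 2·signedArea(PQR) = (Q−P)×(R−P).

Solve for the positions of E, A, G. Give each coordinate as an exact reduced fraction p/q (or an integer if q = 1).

1. E_x = 14  [BF ∥ ED ∩ FD ∥ BE]
2. E_y = 3  [BF ∥ ED ∩ FD ∥ BE]
   → E = (14, 3)
3. A_x = 1748/339  [2·signedArea(AEF) = -931/113 ∩ 2·signedArea(ADF) = -3078/113]
4. A_y = 4/339  [2·signedArea(AEF) = -931/113 ∩ 2·signedArea(ADF) = -3078/113]
   → A = (1748/339, 4/339)
5. G_x = 80319368/10014173  [A, E, G are collinear ∩ BG ⟂ AE]
6. G_y = 9809870/10014173  [A, E, G are collinear ∩ BG ⟂ AE]
   → G = (80319368/10014173, 9809870/10014173)

A = (1748/339, 4/339)
E = (14, 3)
G = (80319368/10014173, 9809870/10014173)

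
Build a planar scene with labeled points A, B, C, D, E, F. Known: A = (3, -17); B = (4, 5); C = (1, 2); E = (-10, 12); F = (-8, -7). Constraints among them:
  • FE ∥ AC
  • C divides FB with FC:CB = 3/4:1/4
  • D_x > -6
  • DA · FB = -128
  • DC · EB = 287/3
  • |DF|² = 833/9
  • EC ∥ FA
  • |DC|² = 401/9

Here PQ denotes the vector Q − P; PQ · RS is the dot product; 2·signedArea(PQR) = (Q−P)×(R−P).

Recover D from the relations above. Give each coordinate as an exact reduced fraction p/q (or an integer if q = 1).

1. D_x = -17/3  [DA · FB = -128 ∩ DC · EB = 287/3]
2. D_y = 7/3  [DA · FB = -128 ∩ DC · EB = 287/3]
   → D = (-17/3, 7/3)

D = (-17/3, 7/3)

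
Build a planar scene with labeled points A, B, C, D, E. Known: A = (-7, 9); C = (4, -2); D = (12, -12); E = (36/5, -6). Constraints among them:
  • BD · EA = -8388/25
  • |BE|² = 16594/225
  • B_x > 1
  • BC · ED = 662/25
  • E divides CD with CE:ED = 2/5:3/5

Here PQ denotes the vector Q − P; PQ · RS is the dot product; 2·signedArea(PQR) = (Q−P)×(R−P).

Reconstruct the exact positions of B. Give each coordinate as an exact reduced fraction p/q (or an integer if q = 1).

B = (7/5, 1/3)

1. B_x = 7/5  [BC · ED = 662/25 ∩ BD · EA = -8388/25]
2. B_y = 1/3  [BC · ED = 662/25 ∩ BD · EA = -8388/25]
   → B = (7/5, 1/3)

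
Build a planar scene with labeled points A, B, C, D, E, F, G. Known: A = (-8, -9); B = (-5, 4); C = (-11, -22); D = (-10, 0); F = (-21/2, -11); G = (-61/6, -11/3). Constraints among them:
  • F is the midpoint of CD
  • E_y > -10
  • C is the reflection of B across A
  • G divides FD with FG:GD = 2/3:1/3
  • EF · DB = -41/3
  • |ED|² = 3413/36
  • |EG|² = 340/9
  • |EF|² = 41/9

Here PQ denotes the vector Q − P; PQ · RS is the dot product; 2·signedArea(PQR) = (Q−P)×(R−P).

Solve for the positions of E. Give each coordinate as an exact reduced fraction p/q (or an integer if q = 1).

1. E_x = -53/6  [line -5·x + -4·y + -497/6 = 0 ∩ |EF|² = 41/9]
2. E_y = -29/3  [line -5·x + -4·y + -497/6 = 0 ∩ |EF|² = 41/9]
   → E = (-53/6, -29/3)

E = (-53/6, -29/3)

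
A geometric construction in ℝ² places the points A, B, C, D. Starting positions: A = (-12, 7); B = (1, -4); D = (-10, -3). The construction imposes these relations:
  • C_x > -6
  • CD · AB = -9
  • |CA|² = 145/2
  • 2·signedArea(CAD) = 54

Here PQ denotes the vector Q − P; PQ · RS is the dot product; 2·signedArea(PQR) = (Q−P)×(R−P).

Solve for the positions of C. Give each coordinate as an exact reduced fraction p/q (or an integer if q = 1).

C = (-11/2, 3/2)

1. C_x = -11/2  [CD · AB = -9 ∩ 2·signedArea(CAD) = 54]
2. C_y = 3/2  [CD · AB = -9 ∩ 2·signedArea(CAD) = 54]
   → C = (-11/2, 3/2)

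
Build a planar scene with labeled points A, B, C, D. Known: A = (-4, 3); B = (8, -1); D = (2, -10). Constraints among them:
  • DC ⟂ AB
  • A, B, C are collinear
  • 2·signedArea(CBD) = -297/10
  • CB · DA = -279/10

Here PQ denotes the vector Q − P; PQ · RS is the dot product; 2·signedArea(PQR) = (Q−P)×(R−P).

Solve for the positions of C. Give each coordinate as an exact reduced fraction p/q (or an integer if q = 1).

1. C_x = 53/10  [A, B, C are collinear ∩ DC ⟂ AB]
2. C_y = -1/10  [A, B, C are collinear ∩ DC ⟂ AB]
   → C = (53/10, -1/10)

C = (53/10, -1/10)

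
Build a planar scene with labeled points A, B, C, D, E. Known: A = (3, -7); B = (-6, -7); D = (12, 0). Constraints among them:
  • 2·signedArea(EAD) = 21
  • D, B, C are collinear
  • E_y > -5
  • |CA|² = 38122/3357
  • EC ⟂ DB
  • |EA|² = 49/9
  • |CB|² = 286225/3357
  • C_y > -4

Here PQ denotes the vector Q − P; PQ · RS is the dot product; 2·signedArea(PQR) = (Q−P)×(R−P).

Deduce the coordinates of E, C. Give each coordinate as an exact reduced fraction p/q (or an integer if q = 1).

C = (972/373, -4088/1119)
E = (3, -14/3)

1. E_x = 3  [line -7·x + 9·y + 63 = 0 ∩ |EA|² = 49/9]
2. E_y = -14/3  [line -7·x + 9·y + 63 = 0 ∩ |EA|² = 49/9]
   → E = (3, -14/3)
3. C_x = 972/373  [D, B, C are collinear ∩ EC ⟂ DB]
4. C_y = -4088/1119  [D, B, C are collinear ∩ EC ⟂ DB]
   → C = (972/373, -4088/1119)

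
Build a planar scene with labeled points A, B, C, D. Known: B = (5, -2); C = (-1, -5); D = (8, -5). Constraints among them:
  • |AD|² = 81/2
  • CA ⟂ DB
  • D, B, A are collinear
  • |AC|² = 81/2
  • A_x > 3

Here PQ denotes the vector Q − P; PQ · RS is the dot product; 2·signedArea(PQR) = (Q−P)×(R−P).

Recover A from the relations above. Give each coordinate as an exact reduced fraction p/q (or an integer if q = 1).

1. A_x = 7/2  [D, B, A are collinear ∩ CA ⟂ DB]
2. A_y = -1/2  [D, B, A are collinear ∩ CA ⟂ DB]
   → A = (7/2, -1/2)

A = (7/2, -1/2)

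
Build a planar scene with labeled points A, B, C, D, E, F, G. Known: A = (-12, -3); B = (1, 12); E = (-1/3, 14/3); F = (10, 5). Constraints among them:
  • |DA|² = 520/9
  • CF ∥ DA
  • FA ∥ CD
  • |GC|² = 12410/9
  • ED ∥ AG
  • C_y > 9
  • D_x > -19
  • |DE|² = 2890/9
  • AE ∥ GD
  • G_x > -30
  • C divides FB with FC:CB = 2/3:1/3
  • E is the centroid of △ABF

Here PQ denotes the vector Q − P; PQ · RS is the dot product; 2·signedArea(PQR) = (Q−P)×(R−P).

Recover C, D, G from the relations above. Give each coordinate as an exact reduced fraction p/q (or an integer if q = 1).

1. C_x = 4  [C divides FB with FC:CB = 2/3:1/3]
2. C_y = 29/3  [C divides FB with FC:CB = 2/3:1/3]
   → C = (4, 29/3)
3. D_x = -18  [CF ∥ DA ∩ FA ∥ CD]
4. D_y = 5/3  [CF ∥ DA ∩ FA ∥ CD]
   → D = (-18, 5/3)
5. G_x = -89/3  [AE ∥ GD ∩ ED ∥ AG]
6. G_y = -6  [AE ∥ GD ∩ ED ∥ AG]
   → G = (-89/3, -6)

C = (4, 29/3)
D = (-18, 5/3)
G = (-89/3, -6)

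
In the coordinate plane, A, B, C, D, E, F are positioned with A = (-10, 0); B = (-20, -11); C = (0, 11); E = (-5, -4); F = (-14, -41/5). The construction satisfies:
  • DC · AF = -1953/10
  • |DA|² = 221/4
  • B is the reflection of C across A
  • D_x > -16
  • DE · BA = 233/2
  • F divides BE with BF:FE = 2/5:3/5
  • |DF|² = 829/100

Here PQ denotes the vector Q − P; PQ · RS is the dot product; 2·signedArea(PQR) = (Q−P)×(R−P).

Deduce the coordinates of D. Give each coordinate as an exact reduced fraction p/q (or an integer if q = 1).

D = (-15, -11/2)

1. D_x = -15  [DC · AF = -1953/10 ∩ DE · BA = 233/2]
2. D_y = -11/2  [DC · AF = -1953/10 ∩ DE · BA = 233/2]
   → D = (-15, -11/2)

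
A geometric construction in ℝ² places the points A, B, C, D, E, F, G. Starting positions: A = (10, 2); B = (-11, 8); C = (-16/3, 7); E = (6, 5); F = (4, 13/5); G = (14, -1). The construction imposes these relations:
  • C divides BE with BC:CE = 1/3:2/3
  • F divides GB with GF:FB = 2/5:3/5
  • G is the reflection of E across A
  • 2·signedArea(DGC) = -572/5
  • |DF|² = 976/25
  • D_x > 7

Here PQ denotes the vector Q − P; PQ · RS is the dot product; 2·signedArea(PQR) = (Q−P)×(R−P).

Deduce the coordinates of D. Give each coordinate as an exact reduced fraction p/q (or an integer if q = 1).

1. D_x = 8  [line -8·x + -58/3·y + 3106/15 = 0 ∩ |DF|² = 976/25]
2. D_y = 37/5  [line -8·x + -58/3·y + 3106/15 = 0 ∩ |DF|² = 976/25]
   → D = (8, 37/5)

D = (8, 37/5)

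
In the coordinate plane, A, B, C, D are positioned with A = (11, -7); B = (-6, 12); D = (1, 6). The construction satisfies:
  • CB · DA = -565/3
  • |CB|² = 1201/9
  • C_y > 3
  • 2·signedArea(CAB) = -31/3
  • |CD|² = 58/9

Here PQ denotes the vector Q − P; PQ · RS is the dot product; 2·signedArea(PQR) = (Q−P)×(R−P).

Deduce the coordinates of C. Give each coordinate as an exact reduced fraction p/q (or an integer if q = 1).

C = (2, 11/3)

1. C_x = 2  [CB · DA = -565/3 ∩ 2·signedArea(CAB) = -31/3]
2. C_y = 11/3  [CB · DA = -565/3 ∩ 2·signedArea(CAB) = -31/3]
   → C = (2, 11/3)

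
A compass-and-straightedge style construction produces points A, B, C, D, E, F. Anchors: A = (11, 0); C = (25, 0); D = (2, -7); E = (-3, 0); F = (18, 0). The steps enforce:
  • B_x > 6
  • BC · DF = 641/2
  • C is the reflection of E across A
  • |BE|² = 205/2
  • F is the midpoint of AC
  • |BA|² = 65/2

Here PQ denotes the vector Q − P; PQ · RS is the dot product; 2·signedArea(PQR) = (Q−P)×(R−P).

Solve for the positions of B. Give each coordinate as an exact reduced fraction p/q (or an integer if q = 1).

1. B_x = 13/2  [line -16·x + -7·y + 159/2 = 0 ∩ |BA|² = 65/2]
2. B_y = -7/2  [line -16·x + -7·y + 159/2 = 0 ∩ |BA|² = 65/2]
   → B = (13/2, -7/2)

B = (13/2, -7/2)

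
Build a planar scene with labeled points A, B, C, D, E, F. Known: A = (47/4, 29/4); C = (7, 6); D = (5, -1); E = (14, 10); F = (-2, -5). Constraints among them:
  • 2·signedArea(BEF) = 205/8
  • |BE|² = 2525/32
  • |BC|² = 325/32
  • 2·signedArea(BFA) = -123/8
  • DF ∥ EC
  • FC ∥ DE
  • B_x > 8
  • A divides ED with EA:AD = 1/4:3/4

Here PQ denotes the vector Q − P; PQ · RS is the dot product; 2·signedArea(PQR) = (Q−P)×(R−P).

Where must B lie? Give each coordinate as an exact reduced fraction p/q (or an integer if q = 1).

1. B_x = 67/8  [2·signedArea(BFA) = -123/8 ∩ 2·signedArea(BEF) = 205/8]
2. B_y = 25/8  [2·signedArea(BFA) = -123/8 ∩ 2·signedArea(BEF) = 205/8]
   → B = (67/8, 25/8)

B = (67/8, 25/8)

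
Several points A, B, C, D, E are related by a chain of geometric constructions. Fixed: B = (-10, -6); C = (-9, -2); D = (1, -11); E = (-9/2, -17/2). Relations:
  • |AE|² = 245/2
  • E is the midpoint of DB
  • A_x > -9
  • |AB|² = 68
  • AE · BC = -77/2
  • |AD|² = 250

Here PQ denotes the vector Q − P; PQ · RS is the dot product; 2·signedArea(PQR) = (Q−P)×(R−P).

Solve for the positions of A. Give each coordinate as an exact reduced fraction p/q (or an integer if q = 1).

1. A_x = -8  [line -1·x + -4·y + 0 = 0 ∩ |AB|² = 68]
2. A_y = 2  [line -1·x + -4·y + 0 = 0 ∩ |AB|² = 68]
   → A = (-8, 2)

A = (-8, 2)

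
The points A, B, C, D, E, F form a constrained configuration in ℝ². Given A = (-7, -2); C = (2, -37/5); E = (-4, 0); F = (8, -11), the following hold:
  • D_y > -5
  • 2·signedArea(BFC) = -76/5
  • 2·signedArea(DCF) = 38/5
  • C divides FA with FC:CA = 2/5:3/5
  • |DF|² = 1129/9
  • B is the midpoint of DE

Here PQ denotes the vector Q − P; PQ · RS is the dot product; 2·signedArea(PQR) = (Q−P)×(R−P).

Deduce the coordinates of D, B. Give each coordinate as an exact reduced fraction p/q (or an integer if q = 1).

B = (-5/2, -13/6)
D = (-1, -13/3)

1. D_x = -1  [line 18/5·x + 6·y + 148/5 = 0 ∩ |DF|² = 1129/9]
2. D_y = -13/3  [line 18/5·x + 6·y + 148/5 = 0 ∩ |DF|² = 1129/9]
   → D = (-1, -13/3)
3. B_x = -5/2  [B is the midpoint of DE]
4. B_y = -13/6  [B is the midpoint of DE]
   → B = (-5/2, -13/6)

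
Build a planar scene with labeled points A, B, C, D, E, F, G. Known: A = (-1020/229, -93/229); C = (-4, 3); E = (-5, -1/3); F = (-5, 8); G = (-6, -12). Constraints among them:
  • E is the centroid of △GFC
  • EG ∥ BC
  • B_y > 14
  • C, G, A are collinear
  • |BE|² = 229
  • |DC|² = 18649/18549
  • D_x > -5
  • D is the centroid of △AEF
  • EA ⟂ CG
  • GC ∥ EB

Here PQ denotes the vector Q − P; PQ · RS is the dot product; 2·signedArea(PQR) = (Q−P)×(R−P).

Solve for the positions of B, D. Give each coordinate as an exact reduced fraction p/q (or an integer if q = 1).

1. B_x = -3  [EG ∥ BC ∩ GC ∥ EB]
2. B_y = 44/3  [EG ∥ BC ∩ GC ∥ EB]
   → B = (-3, 44/3)
3. D_x = -3310/687  [D is the centroid of △AEF]
4. D_y = 4988/2061  [D is the centroid of △AEF]
   → D = (-3310/687, 4988/2061)

B = (-3, 44/3)
D = (-3310/687, 4988/2061)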